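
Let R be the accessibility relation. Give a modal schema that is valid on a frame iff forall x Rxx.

The condition is reflexivity. The T schema □ψ → ψ defines it.

□ψ → ψ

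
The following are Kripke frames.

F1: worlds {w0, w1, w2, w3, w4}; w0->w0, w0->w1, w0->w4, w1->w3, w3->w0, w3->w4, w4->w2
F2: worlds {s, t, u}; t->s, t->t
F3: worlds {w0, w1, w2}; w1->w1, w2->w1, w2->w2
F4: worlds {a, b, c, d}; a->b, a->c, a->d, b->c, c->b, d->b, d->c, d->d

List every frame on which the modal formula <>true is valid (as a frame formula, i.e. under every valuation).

F4

This is the axiom for seriality; its first-order frame correspondent is forall x exists y Rxy.
F1: fails — world w2 has no successor.
F2: fails — world s has no successor.
F3: fails — world w0 has no successor.
F4: condition met.
Valid on: F4.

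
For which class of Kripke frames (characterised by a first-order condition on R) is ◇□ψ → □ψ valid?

the Euclidean property

This schema is equivalent to the 5 axiom ◇ψ → □◇ψ.
It corresponds to the Euclidean property: ∀x ∀y ∀z (Rxy ∧ Rxz → Ryz).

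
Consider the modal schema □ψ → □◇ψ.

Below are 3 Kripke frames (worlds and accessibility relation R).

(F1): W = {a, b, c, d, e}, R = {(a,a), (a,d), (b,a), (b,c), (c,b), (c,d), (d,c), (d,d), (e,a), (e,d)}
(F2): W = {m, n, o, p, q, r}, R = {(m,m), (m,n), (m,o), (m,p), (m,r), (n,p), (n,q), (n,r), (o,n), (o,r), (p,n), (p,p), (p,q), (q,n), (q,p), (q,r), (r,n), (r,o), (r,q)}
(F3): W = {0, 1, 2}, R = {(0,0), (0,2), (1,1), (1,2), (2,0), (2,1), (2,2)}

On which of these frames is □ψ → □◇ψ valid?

Frame correspondent (Sahlqvist): ∀x ∀z (xRz → ∃w (xRw ∧ zRw)) — i.e. a generalized confluence (Geach) condition.
(F1): fails — bRc but no w with bRw and cRw.
(F2): holds.
(F3): holds.

(F2), (F3)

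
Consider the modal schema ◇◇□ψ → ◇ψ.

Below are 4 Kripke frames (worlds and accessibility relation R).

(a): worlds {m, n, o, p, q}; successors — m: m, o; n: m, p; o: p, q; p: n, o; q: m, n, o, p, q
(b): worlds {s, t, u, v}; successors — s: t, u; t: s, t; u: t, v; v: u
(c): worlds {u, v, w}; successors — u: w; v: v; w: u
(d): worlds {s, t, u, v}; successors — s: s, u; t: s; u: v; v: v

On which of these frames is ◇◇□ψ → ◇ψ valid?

(c)

The schema corresponds to a generalized confluence (Geach) condition: ∀x ∀y (xR²y → ∃w (yRw ∧ xRw)).
(a): fails — mR²o but no w with oRw and mRw.
(b): fails — vR²t but no w with tRw and vRw.
(c): ✓.
(d): fails — sR²u but no w with uRw and sRw.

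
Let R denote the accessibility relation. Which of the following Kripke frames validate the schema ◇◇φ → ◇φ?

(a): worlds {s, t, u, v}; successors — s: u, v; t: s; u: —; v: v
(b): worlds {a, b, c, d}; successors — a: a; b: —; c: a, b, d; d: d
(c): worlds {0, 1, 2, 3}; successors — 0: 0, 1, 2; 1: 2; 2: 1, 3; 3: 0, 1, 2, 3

(b)

This is the axiom for transitivity; its first-order frame correspondent is ∀x ∀y ∀z (Rxy ∧ Ryz → Rxz).
(a): fails — Rts and Rsu but not Rtu.
(b): satisfies the condition.
(c): fails — R02 and R23 but not R03.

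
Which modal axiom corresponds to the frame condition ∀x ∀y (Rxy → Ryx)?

The condition is symmetry. The B schema s → □◇s defines it.

s → □◇s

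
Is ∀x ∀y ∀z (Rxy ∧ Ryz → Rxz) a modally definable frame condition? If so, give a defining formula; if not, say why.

Yes — defined by □q → □□q

Yes: it is transitivity, defined by the 4 schema □q → □□q.
Suppose □q→□□q is valid. Take Rxy, Ryz and set V(q)={w : Rxw}. Then □q at x, so □□q at x, so □q at y, so q at z, i.e. Rxz.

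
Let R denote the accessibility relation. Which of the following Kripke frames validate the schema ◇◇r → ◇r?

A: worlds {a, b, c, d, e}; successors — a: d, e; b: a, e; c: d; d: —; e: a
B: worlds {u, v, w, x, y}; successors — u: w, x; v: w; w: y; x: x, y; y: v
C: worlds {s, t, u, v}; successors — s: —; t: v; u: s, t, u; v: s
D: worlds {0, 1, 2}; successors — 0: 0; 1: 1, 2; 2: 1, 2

D

Frame correspondent (Sahlqvist): ∀x ∀y ∀z (Rxy ∧ Ryz → Rxz) — i.e. transitivity.
A: fails — Rea and Rae but not Ree.
B: fails — Ruw and Rwy but not Ruy.
C: fails — Rtv and Rvs but not Rts.
D: condition met.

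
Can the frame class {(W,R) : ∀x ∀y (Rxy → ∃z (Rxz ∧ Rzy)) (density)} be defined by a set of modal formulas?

Yes — defined by □□r → □r

This is a Sahlqvist condition; the C4 axiom □□r → □r defines it.
Suppose □□r→□r is valid. Take Rxy and set V(r)={w : xR²w}. Then □□r at x, so □r at x, so r at y, i.e. ∃z(Rxz∧Rzy).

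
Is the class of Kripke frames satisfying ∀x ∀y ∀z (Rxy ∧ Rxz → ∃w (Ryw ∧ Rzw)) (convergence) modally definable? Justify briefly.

Yes: it is convergence, defined by the .2 schema ◇□r → □◇r.
Suppose ◇□r→□◇r is valid. Take Rxy, Rxz and set V(r)={w : Ryw}. Then □r at y so ◇□r at x, so □◇r at x, so ◇r at z, giving w with Rzw and Ryw.

Yes, by ◇□r → □◇r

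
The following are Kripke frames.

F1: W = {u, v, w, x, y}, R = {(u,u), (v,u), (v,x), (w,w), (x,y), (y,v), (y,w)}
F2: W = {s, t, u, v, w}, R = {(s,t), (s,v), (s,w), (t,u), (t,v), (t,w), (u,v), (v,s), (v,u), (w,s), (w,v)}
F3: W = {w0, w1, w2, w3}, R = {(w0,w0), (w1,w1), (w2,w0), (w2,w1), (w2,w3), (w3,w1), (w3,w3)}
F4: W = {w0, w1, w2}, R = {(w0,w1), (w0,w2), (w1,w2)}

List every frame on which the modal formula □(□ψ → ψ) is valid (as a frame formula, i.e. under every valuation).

Frame correspondent (Sahlqvist): ∀x ∀y (Rxy → Ryy) — i.e. shift-reflexivity.
F1: fails — Rvx but not Rxx.
F2: fails — Ruv but not Rvv.
F3: ✓.
F4: fails — Rw1w2 but not Rw2w2.

F3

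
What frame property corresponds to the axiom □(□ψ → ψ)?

shift-reflexivity: ∀x ∀y (Rxy → Ryy)

Suppose □(□ψ→ψ) is valid. Take Rxy and set V(ψ)={w : Ryw}. Then at y, □ψ holds; since □(□ψ→ψ) at x, □ψ→ψ at y, so ψ at y, i.e. Ryy.
Conversely, any frame satisfying ∀x ∀y (Rxy → Ryy) validates the schema.
So the correspondent is shift-reflexivity.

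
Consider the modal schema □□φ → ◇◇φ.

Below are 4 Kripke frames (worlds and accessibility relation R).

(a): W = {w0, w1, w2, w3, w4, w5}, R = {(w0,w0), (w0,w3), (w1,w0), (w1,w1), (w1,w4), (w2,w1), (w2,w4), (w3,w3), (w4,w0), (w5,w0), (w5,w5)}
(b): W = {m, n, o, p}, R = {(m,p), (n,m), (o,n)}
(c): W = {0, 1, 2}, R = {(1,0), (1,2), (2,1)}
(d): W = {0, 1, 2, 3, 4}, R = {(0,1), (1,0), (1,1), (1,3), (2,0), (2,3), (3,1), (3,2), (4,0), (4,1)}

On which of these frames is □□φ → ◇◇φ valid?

(a), (d)

The schema corresponds to a generalized confluence (Geach) condition: ∀x ∃w (xR²w ∧ xR²w).
(a): ✓.
(b): fails — at m but no w with mR²w and mR²w.
(c): fails — at 0 but no w with 0R²w and 0R²w.
(d): ✓.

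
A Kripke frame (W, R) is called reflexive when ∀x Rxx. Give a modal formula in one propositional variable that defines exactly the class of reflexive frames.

□ψ → ψ

This is reflexivity; the standard corresponding axiom is T: □ψ → ψ.
Suppose □ψ→ψ is valid. At any x set V(ψ)={w : Rxw}. Then □ψ holds at x, so ψ holds at x, i.e. Rxx.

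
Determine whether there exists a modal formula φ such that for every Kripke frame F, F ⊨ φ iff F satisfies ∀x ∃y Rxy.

Yes, by □q → ◇q

Yes: it is seriality, defined by the D schema □q → ◇q.
Suppose □q→◇q is valid. At any x set V(q)=W. Then □q at x, so ◇q at x, so x has a successor.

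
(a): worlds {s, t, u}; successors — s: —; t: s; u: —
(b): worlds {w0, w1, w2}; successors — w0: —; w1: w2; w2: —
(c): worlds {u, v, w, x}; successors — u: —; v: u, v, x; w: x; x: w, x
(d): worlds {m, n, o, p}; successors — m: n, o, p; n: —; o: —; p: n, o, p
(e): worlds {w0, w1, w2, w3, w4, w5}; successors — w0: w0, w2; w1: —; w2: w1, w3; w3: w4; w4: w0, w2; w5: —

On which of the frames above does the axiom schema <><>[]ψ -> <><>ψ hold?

The schema corresponds to a generalized confluence (Geach) condition: forall x forall y (x R^2 y -> exists w (yRw & x R^2 w)).
(a): holds.
(b): holds.
(c): fails — vR²u but no t with uRt and vR²t.
(d): fails — mR²n but no w with nRw and mR²w.
(e): fails — w0R²w1 but no w with w1Rw and w0R²w.
Valid on: (a), (b).

(a), (b)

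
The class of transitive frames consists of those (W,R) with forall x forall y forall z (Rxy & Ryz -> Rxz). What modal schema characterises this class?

A defining formula is □s → □□s (the 4 axiom).

□s → □□s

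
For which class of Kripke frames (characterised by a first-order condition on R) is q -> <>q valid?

This is frame-equivalent to □q → q (substitute ¬q for q and contrapose).
Suppose □q→q is valid. At any x set V(q)={w : Rxw}. Then □q holds at x, so q holds at x, i.e. Rxx.

reflexivity: forall x Rxx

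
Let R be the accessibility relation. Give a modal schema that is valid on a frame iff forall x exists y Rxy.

The condition is seriality. The D schema □q → ◇q defines it.
Suppose □q→◇q is valid. At any x set V(q)=W. Then □q at x, so ◇q at x, so x has a successor.

□q → ◇q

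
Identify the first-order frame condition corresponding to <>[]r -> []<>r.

This schema is the .2 axiom.
Its frame correspondent is convergence — forall x forall y forall z (Rxy & Rxz -> exists w (Ryw & Rzw)).

Convergence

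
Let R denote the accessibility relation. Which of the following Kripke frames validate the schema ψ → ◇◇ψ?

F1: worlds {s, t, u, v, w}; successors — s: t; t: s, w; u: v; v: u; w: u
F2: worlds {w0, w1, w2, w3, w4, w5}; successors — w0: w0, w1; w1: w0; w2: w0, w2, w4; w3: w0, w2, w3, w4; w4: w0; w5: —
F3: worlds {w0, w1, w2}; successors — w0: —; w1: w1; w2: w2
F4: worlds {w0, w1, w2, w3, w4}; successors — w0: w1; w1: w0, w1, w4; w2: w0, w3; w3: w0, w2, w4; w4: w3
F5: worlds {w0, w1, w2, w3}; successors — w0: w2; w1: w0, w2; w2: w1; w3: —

F4

The schema corresponds to a generalized confluence (Geach) condition: ∀x ∃w (x = w ∧ xR²w).
F1: fails — at w but no w* with w=w* and wR²w*.
F2: fails — at w4 but no w with w4=w and w4R²w.
F3: fails — at w0 but no w with w0=w and w0R²w.
F4: satisfies the condition.
F5: fails — at w0 but no w with w0=w and w0R²w.
Valid on: F4.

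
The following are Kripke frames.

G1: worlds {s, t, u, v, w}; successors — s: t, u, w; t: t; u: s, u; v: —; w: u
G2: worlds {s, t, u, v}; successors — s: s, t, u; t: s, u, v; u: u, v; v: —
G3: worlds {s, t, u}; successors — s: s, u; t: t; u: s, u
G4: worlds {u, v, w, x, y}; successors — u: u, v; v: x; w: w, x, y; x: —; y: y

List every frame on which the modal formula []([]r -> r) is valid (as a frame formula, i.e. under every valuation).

Frame correspondent (Sahlqvist): forall x forall y (Rxy -> Ryy) — i.e. shift-reflexivity.
G1: fails — Rus but not Rss.
G2: fails — Ruv but not Rvv.
G3: holds.
G4: fails — Ruv but not Rvv.
Valid on: G3.

G3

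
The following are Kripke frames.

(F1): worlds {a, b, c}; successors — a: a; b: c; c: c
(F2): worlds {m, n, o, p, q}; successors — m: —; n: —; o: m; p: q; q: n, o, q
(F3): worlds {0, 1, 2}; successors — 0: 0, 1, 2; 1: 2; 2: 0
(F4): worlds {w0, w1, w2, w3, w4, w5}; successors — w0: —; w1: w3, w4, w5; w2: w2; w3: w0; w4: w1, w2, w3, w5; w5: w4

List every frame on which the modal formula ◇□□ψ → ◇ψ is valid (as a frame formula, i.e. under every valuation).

(F1), (F3)

This is the axiom for a generalized confluence (Geach) condition; its first-order frame correspondent is ∀x ∀y (xRy → ∃w (yR²w ∧ xRw)).
(F1): condition met.
(F2): fails — oRm but no w with mR²w and oRw.
(F3): condition met.
(F4): fails — w1Rw3 but no w with w3R²w and w1Rw.
Valid on: (F1), (F3).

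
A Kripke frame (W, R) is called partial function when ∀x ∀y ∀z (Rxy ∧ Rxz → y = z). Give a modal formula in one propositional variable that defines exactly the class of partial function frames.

This is partial functionality; the standard corresponding axiom is CD: ◇s → □s.
Suppose ◇s→□s is valid. Take Rxy, Rxz and set V(s)={y}. Then ◇s at x, so □s at x, so s at z, i.e. z=y.

◇s → □s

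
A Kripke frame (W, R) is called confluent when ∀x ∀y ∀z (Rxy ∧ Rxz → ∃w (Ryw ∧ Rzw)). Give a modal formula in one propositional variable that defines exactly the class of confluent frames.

◇□p → □◇p

The condition is convergence. The .2 schema ◇□p → □◇p defines it.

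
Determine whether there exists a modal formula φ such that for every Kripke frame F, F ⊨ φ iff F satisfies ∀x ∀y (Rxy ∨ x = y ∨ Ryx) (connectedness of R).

No — not modally definable

Any modally definable frame class is closed under disjoint unions.
Take 3 disjoint single-world reflexive frames: each is trivially connected, but their disjoint union has 3 worlds with no edge between distinct components, so it is not connected.
So no modal formula (or set of formulas) defines exactly the connected frames.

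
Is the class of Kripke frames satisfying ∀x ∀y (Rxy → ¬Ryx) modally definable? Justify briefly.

Modal frame validity is preserved under surjective bounded morphisms.
The 5-cycle (worlds w0,w1,w2,w3,w4 with w0→w1→w2→w3→w4→w0) is asymmetric. Mapping every world to a single reflexive point • is a surjective bounded morphism, and the reflexive point is not asymmetric (R•• but asymmetry requires ¬R••).
Hence asymmetry is not modally definable.

Not definable by any modal formula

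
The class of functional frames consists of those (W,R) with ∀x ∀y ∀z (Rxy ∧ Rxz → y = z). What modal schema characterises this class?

◇s → □s

This is partial functionality; the standard corresponding axiom is CD: ◇s → □s.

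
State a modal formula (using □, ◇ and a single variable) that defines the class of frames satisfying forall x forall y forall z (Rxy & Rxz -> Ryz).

A defining formula is ◇q → □◇q (the 5 axiom).

◇q → □◇q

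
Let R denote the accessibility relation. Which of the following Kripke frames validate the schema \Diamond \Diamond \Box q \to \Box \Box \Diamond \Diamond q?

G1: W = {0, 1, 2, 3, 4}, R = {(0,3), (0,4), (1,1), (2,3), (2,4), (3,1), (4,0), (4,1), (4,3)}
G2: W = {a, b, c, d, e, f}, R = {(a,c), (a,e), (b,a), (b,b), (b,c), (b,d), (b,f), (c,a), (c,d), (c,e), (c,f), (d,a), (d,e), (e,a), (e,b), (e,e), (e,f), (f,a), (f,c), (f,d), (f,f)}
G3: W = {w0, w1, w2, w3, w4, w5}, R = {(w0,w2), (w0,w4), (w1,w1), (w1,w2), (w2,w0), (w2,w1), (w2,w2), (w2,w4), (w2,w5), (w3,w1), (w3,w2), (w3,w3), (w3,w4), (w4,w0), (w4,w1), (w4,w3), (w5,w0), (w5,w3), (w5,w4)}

Frame correspondent (Sahlqvist): \forall x \forall y \forall z ((x R^2 y \wedge x R^2 z) \to \exists w (yRw \wedge z R^2 w)) — i.e. a generalized confluence (Geach) condition.
G1: fails — 0R²0, 0R²1 but no w with 0Rw and 1R²w.
G2: holds.
G3: holds.

G2, G3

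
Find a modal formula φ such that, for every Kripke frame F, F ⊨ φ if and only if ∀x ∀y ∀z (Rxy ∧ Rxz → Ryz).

◇ψ → □◇ψ

This is the Euclidean property; the standard corresponding axiom is 5: ◇ψ → □◇ψ.
Suppose ◇ψ→□◇ψ is valid. Take Rxy, Rxz and set V(ψ)={y}. Then ◇ψ at x, so □◇ψ at x, so ◇ψ at z, so some w with Rzw has ψ; w=y, i.e. Rzy. By symmetry of the argument, Ryz.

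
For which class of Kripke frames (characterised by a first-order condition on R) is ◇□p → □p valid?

Equivalently (dual form): ◇p → □◇p.
Suppose ◇p→□◇p is valid. Take Rxy, Rxz and set V(p)={y}. Then ◇p at x, so □◇p at x, so ◇p at z, so some w with Rzw has p; w=y, i.e. Rzy. By symmetry of the argument, Ryz.
Conversely, on a frame with the Euclidean property the schema holds at every world under every valuation.
So the correspondent is the Euclidean property.

the Euclidean property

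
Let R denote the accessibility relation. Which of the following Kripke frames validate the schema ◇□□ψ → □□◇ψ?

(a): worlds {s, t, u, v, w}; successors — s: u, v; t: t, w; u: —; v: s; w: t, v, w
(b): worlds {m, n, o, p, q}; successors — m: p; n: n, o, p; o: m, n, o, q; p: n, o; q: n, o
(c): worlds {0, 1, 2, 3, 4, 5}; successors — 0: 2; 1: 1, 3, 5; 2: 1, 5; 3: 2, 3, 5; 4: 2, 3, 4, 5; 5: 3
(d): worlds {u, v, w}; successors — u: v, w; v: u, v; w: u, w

Frame correspondent (Sahlqvist): ∀x ∀y ∀z ((xRy ∧ xR²z) → ∃w (yR²w ∧ zRw)) — i.e. a generalized confluence (Geach) condition.
(a): fails — sRu, sR²s but no w* with uR²w* and sRw*.
(b): fails — oRm, oR²m but no w with mR²w and mRw.
(c): condition met.
(d): condition met.
Valid on: (c), (d).

(c), (d)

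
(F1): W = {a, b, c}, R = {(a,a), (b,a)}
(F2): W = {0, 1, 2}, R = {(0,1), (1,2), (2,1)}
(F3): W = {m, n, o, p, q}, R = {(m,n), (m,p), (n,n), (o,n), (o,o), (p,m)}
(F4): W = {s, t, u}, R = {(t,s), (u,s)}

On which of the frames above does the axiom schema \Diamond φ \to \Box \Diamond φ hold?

This is the axiom for the Euclidean property; its first-order frame correspondent is \forall x \forall y \forall z (Rxy \wedge Rxz \to Ryz).
(F1): ✓.
(F2): fails — R01 and R01 but not R11.
(F3): fails — Rmn and Rmp but not Rnp.
(F4): fails — Rts and Rts but not Rss.
Valid on: (F1).

(F1)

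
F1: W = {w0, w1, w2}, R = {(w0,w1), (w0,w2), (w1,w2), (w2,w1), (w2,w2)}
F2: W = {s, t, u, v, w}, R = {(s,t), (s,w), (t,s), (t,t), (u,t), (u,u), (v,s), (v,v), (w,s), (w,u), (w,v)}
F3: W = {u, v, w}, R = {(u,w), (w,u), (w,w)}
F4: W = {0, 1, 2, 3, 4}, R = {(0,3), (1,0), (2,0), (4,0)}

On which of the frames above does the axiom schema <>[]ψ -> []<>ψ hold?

The schema corresponds to convergence: forall x forall y forall z (Rxy & Rxz -> exists w (Ryw & Rzw)).
F1: ✓.
F2: fails — Rvv and Rvs but v and s have no common successor.
F3: ✓.
F4: fails — R03 and R03 but 3 and 3 have no common successor.
Valid on: F1, F3.

F1, F3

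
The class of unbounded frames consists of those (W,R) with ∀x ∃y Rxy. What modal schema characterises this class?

The condition is seriality. The D schema □q → ◇q defines it.
Suppose □q→◇q is valid. At any x set V(q)=W. Then □q at x, so ◇q at x, so x has a successor.

□q → ◇q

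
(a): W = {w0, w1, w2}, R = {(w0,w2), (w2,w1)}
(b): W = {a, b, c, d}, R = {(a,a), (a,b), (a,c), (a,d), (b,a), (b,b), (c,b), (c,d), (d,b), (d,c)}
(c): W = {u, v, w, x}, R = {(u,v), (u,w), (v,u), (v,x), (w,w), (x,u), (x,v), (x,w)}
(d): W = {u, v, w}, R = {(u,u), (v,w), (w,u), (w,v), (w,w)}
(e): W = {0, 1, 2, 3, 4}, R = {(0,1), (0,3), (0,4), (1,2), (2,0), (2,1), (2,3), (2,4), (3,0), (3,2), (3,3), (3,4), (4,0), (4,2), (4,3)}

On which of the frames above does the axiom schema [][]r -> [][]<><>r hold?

The schema corresponds to a generalized confluence (Geach) condition: forall x forall z (x R^2 z -> exists w (x R^2 w & z R^2 w)).
(a): fails — w0R²w1 but no w with w0R²w and w1R²w.
(b): condition met.
(c): condition met.
(d): condition met.
(e): condition met.
Valid on: (b), (c), (d), (e).

(b), (c), (d), (e)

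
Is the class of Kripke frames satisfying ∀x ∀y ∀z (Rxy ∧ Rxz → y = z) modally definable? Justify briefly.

This is a Sahlqvist condition; the CD axiom ◇r → □r defines it.
Suppose ◇r→□r is valid. Take Rxy, Rxz and set V(r)={y}. Then ◇r at x, so □r at x, so r at z, i.e. z=y.

Definable; ◇r → □r defines it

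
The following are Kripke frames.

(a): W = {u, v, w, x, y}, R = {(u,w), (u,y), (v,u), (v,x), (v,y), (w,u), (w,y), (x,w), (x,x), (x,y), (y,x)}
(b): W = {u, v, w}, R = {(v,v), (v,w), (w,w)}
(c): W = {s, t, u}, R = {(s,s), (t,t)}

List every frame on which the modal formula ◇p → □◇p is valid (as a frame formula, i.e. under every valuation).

Frame correspondent (Sahlqvist): ∀x ∀y ∀z (Rxy ∧ Rxz → Ryz) — i.e. the Euclidean property.
(a): fails — Ruw and Ruw but not Rww.
(b): fails — Rvw and Rvv but not Rwv.
(c): satisfies the condition.
Valid on: (c).

(c)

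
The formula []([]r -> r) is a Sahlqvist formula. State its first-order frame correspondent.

Suppose □(□r→r) is valid. Take Rxy and set V(r)={w : Ryw}. Then at y, □r holds; since □(□r→r) at x, □r→r at y, so r at y, i.e. Ryy.
The converse is a direct semantic check.
Frame condition: forall x forall y (Rxy -> Ryy).

Shift-reflexivity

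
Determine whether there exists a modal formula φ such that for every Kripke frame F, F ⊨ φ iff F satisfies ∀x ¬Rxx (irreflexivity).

Any modally definable frame class is closed under surjective bounded morphisms.
The 4-cycle (worlds a,b,c,d with a→b→c→d→a) is irreflexive, and the map sending every world to a single reflexive point • is a surjective bounded morphism (forth: every edge maps to (•,•); back: every world has a successor). So any modal formula valid on the 4-cycle is also valid on the reflexive point, which is not irreflexive.
Hence irreflexivity is not modally definable.

Not modally definable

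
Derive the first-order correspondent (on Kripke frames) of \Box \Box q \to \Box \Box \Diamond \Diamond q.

This is a Sahlqvist (Geach-type) schema ◇^0□^2q → □^2◇^2q.
Minimal-valuation argument: fix x; take any y with xR^0y and any z with xR^2z. Set V(q) to the set of worlds R-reachable from y in exactly 2 steps. Then □^2q holds at y, so the antecedent holds at x; validity forces ◇^2q at z, giving a w with zR^2w and yR^2w.
First-order correspondent: \forall x \forall z (x R^2 z \to \exists w (x R^2 w \wedge z R^2 w)).

\forall x \forall z (x R^2 z \to \exists w (x R^2 w \wedge z R^2 w))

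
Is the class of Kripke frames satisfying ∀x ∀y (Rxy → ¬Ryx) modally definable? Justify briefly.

Any modally definable frame class is closed under surjective bounded morphisms.
The 4-cycle (worlds s,t,u,v with s→t→u→v→s) is asymmetric. Mapping every world to a single reflexive point • is a surjective bounded morphism, and the reflexive point is not asymmetric (R•• but asymmetry requires ¬R••).
So no modal formula (or set of formulas) defines exactly the asymmetric frames.

Not modally definable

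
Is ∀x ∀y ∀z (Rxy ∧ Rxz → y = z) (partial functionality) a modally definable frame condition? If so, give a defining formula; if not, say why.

Yes: it is partial functionality, defined by the CD schema ◇q → □q.
Suppose ◇q→□q is valid. Take Rxy, Rxz and set V(q)={y}. Then ◇q at x, so □q at x, so q at z, i.e. z=y.

Yes — defined by ◇q → □q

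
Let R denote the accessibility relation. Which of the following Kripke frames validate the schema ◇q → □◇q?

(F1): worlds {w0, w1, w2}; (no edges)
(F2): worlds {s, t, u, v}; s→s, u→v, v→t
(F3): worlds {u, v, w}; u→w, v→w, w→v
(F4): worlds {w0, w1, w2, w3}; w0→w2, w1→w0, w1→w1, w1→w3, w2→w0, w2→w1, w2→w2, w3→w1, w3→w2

(F1)

Frame correspondent (Sahlqvist): ∀x ∀y ∀z (Rxy ∧ Rxz → Ryz) — i.e. the Euclidean property.
(F1): condition met.
(F2): fails — Ruv and Ruv but not Rvv.
(F3): fails — Ruw and Ruw but not Rww.
(F4): fails — Rw1w0 and Rw1w1 but not Rw0w1.
Valid on: (F1).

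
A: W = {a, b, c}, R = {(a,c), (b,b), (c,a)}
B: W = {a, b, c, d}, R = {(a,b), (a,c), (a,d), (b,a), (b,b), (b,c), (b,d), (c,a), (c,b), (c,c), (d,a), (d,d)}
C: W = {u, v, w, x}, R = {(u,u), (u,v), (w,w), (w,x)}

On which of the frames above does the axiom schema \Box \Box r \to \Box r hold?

The schema corresponds to density: \forall x \forall y (Rxy \to \exists z (Rxz \wedge Rzy)).
A: fails — Rac but no z with Raz and Rzc.
B: holds.
C: holds.

B, C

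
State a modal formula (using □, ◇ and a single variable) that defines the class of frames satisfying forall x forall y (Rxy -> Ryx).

The condition is symmetry. The B schema p → □◇p defines it.

p → □◇p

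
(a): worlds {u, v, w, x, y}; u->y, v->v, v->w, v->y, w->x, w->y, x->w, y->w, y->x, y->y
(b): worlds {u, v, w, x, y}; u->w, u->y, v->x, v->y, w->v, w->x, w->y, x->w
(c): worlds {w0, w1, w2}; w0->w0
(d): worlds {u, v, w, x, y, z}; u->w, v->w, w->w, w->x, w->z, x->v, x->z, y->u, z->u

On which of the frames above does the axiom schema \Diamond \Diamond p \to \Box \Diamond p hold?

(c)

This is the axiom for a generalized confluence (Geach) condition; its first-order frame correspondent is \forall x \forall y \forall z ((x R^2 y \wedge xRz) \to \exists w (y = w \wedge zRw)).
(a): fails — vR²v, vRw but no t with v=t and wRt.
(b): fails — uR²v, uRy but no t with v=t and yRt.
(c): condition met.
(d): fails — wR²u, wRw but no t with u=t and wRt.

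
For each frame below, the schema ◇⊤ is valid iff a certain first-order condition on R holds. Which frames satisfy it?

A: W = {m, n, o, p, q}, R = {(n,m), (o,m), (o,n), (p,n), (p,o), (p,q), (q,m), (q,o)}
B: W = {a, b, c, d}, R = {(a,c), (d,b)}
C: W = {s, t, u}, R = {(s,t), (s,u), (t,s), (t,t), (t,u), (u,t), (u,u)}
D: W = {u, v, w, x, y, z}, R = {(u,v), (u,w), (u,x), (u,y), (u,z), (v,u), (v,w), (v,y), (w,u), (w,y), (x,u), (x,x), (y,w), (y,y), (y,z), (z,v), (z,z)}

The schema corresponds to seriality: ∀x ∃y Rxy.
A: fails — world m has no successor.
B: fails — world b has no successor.
C: satisfies the condition.
D: satisfies the condition.

C, D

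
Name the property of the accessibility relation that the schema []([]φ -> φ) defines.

shift-reflexivity: forall x forall y (Rxy -> Ryy)

Suppose □(□φ→φ) is valid. Take Rxy and set V(φ)={w : Ryw}. Then at y, □φ holds; since □(□φ→φ) at x, □φ→φ at y, so φ at y, i.e. Ryy.
Conversely, any frame satisfying forall x forall y (Rxy -> Ryy) validates the schema.
So the correspondent is shift-reflexivity.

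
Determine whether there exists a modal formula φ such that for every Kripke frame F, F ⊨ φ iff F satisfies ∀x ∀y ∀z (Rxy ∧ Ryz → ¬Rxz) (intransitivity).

Any modally definable frame class is closed under surjective bounded morphisms.
The 7-cycle (worlds 0,1,2,3,4,5,6 with 0→1→2→3→4→5→6→0) is intransitive. Mapping every world to a single reflexive point • is a surjective bounded morphism; the reflexive point is not intransitive (R••∧R•• but R••).
Hence intransitivity is not modally definable.

No — not modally definable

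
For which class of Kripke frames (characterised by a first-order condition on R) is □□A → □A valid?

Suppose □□A→□A is valid. Take Rxy and set V(A)={w : xR²w}. Then □□A at x, so □A at x, so A at y, i.e. ∃z(Rxz∧Rzy).

density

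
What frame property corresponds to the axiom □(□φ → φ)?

shift-reflexivity: ∀x ∀y (Rxy → Ryy)

Suppose □(□φ→φ) is valid. Take Rxy and set V(φ)={w : Ryw}. Then at y, □φ holds; since □(□φ→φ) at x, □φ→φ at y, so φ at y, i.e. Ryy.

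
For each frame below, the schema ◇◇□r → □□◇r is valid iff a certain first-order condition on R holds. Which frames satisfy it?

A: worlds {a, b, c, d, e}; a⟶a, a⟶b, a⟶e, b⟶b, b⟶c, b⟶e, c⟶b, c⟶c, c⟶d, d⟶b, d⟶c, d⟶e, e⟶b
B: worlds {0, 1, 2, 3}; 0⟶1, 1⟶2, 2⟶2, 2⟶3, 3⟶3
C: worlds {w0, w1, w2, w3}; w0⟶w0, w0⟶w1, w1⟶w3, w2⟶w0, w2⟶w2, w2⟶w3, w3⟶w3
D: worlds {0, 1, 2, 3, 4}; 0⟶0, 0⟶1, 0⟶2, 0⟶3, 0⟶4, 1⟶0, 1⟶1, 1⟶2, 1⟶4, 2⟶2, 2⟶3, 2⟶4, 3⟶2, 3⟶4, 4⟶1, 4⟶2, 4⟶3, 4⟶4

The schema corresponds to a generalized confluence (Geach) condition: ∀x ∀y ∀z ((xR²y ∧ xR²z) → ∃w (yRw ∧ zRw)).
A: ✓.
B: ✓.
C: fails — w0R²w0, w0R²w1 but no w with w0Rw and w1Rw.
D: ✓.
Valid on: A, B, D.

A, B, D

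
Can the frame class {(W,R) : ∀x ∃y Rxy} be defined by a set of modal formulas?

Yes: it is seriality, defined by the D schema □r → ◇r.
Suppose □r→◇r is valid. At any x set V(r)=W. Then □r at x, so ◇r at x, so x has a successor.

Definable; □r → ◇r defines it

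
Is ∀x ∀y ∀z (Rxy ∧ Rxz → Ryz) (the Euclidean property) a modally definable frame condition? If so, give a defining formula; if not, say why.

Yes: it is the Euclidean property, defined by the 5 schema ◇q → □◇q.
Suppose ◇q→□◇q is valid. Take Rxy, Rxz and set V(q)={y}. Then ◇q at x, so □◇q at x, so ◇q at z, so some w with Rzw has q; w=y, i.e. Rzy. By symmetry of the argument, Ryz.

Yes — defined by ◇q → □◇q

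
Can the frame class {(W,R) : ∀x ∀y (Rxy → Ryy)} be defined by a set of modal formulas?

Yes: it is shift-reflexivity, defined by the T□ schema □(□p → p).
Suppose □(□p→p) is valid. Take Rxy and set V(p)={w : Ryw}. Then at y, □p holds; since □(□p→p) at x, □p→p at y, so p at y, i.e. Ryy.

Definable; □(□p → p) defines it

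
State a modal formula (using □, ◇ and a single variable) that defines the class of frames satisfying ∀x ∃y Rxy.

A defining formula is □p → ◇p (the D axiom).
Suppose □p→◇p is valid. At any x set V(p)=W. Then □p at x, so ◇p at x, so x has a successor.

□p → ◇p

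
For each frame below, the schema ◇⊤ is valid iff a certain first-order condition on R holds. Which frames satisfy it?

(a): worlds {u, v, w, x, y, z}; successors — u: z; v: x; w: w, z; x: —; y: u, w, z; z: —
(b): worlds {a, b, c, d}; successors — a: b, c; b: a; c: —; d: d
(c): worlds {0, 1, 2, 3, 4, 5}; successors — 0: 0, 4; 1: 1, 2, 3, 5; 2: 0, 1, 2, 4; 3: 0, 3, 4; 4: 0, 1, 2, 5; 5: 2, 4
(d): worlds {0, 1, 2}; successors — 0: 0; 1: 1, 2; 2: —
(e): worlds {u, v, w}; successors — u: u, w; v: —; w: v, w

The schema corresponds to seriality: ∀x ∃y Rxy.
(a): fails — world x has no successor.
(b): fails — world c has no successor.
(c): ✓.
(d): fails — world 2 has no successor.
(e): fails — world v has no successor.
Valid on: (c).

(c)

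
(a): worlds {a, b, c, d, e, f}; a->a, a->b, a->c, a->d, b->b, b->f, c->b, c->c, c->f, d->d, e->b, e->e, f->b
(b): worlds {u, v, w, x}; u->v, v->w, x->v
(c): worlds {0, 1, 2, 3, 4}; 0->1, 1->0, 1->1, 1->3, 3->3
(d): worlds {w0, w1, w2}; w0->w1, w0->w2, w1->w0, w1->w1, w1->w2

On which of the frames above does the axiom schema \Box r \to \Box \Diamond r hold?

(a), (c)

Frame correspondent (Sahlqvist): \forall x \forall z (xRz \to \exists w (xRw \wedge zRw)) — i.e. a generalized confluence (Geach) condition.
(a): holds.
(b): fails — uRv but no t with uRt and vRt.
(c): holds.
(d): fails — w0Rw2 but no w with w0Rw and w2Rw.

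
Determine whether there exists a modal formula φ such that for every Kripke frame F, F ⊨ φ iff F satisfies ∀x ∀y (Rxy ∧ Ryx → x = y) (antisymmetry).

Modal frame validity is preserved under surjective bounded morphisms.
The 6-cycle (worlds s,t,u,v,w,x with s→t→u→v→w→x→s) is antisymmetric. Sending even-indexed worlds to • and odd-indexed worlds to ∘ is a surjective bounded morphism onto the two-world frame with •↔∘, which is not antisymmetric.
So no modal formula (or set of formulas) defines exactly the antisymmetric frames.

Not definable by any modal formula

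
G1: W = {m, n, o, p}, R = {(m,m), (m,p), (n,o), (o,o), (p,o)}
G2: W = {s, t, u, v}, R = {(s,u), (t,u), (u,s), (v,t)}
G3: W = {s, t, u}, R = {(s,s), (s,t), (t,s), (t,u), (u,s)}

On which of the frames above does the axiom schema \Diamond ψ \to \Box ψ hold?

G2

This is the axiom for partial functionality; its first-order frame correspondent is \forall x \forall y \forall z (Rxy \wedge Rxz \to y = z).
G1: fails — m sees both m and p.
G2: satisfies the condition.
G3: fails — s sees both s and t.
Valid on: G2.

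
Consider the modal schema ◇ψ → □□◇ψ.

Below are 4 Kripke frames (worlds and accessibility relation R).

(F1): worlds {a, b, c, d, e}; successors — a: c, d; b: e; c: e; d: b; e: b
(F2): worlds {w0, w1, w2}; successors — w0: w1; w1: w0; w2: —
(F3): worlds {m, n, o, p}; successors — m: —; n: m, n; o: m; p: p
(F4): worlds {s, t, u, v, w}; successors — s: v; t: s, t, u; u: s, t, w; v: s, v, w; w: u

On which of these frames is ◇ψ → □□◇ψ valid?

This is the axiom for a generalized confluence (Geach) condition; its first-order frame correspondent is ∀x ∀y ∀z ((xRy ∧ xR²z) → ∃w (y = w ∧ zRw)).
(F1): fails — aRc, aR²b but no w with c=w and bRw.
(F2): satisfies the condition.
(F3): fails — nRm, nR²m but no w with m=w and mRw.
(F4): fails — sRv, sR²w but no w* with v=w* and wRw*.
Valid on: (F2).

(F2)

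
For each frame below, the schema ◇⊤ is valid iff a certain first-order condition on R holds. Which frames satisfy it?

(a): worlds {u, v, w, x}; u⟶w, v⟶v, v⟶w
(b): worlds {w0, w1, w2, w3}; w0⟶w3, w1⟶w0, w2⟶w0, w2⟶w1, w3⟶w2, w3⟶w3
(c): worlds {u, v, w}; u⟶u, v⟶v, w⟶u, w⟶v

(b), (c)

The schema corresponds to seriality: ∀x ∃y Rxy.
(a): fails — world w has no successor.
(b): satisfies the condition.
(c): satisfies the condition.
Valid on: (b), (c).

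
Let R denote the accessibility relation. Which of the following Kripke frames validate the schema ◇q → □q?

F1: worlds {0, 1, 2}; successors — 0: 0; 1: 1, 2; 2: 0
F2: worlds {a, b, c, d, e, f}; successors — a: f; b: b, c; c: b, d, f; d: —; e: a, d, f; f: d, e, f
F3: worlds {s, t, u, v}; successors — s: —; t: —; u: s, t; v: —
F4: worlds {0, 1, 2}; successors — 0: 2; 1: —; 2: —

This is the axiom for partial functionality; its first-order frame correspondent is ∀x ∀y ∀z (Rxy ∧ Rxz → y = z).
F1: fails — 1 sees both 1 and 2.
F2: fails — b sees both b and c.
F3: fails — u sees both s and t.
F4: holds.

F4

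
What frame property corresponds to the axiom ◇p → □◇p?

The Euclidean property

Suppose ◇p→□◇p is valid. Take Rxy, Rxz and set V(p)={y}. Then ◇p at x, so □◇p at x, so ◇p at z, so some w with Rzw has p; w=y, i.e. Rzy. By symmetry of the argument, Ryz.
The converse is a direct semantic check.
Frame condition: ∀x ∀y ∀z (Rxy ∧ Rxz → Ryz).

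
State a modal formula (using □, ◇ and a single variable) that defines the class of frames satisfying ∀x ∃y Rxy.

This is seriality; the standard corresponding axiom is D: □p → ◇p.
Suppose □p→◇p is valid. At any x set V(p)=W. Then □p at x, so ◇p at x, so x has a successor.

□p → ◇p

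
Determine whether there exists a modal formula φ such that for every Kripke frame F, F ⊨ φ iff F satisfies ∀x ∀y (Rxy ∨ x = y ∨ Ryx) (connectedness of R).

Not definable by any modal formula

If a class were modally definable it would be closed under disjoint unions (Goldblatt–Thomason).
Take 3 disjoint single-world reflexive frames: each is trivially connected, but their disjoint union has 3 worlds with no edge between distinct components, so it is not connected.
Hence connectedness of R is not modally definable.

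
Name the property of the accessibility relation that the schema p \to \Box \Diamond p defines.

symmetry: \forall x \forall y (Rxy \to Ryx)

Suppose p→□◇p is valid. Take Rxy and set V(p)={x}. Then p at x, so □◇p at x, so ◇p at y, so some z with Ryz has p; z=x, i.e. Ryx.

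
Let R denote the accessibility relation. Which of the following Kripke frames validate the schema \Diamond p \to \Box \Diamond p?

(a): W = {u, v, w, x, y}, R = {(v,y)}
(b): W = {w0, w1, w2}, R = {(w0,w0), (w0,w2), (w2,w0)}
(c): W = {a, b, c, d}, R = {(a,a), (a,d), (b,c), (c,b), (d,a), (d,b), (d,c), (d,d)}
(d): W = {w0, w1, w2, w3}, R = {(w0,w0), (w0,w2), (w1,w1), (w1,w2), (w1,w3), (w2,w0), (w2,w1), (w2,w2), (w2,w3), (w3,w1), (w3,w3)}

The schema corresponds to the Euclidean property: \forall x \forall y \forall z (Rxy \wedge Rxz \to Ryz).
(a): fails — Rvy and Rvy but not Ryy.
(b): fails — Rw0w2 and Rw0w2 but not Rw2w2.
(c): fails — Rbc and Rbc but not Rcc.
(d): fails — Rw1w3 and Rw1w2 but not Rw3w2.

none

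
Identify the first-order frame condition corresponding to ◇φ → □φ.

partial functionality

This is the CD axiom.
It corresponds to partial functionality: ∀x ∀y ∀z (Rxy ∧ Rxz → y = z).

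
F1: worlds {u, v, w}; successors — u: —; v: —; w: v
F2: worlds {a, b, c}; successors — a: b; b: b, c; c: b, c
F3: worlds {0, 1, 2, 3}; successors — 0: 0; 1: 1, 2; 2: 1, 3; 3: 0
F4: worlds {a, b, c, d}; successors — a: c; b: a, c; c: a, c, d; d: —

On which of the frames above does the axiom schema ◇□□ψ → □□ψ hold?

The schema corresponds to a generalized confluence (Geach) condition: ∀x ∀y ∀z ((xRy ∧ xR²z) → ∃w (yR²w ∧ z = w)).
F1: condition met.
F2: condition met.
F3: fails — 1R2, 1R²3 but no w with 2R²w and 3=w.
F4: fails — cRd, cR²a but no w with dR²w and a=w.
Valid on: F1, F2.

F1, F2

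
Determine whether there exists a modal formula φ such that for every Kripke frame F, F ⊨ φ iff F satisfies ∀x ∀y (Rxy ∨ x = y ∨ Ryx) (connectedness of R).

Modal frame validity is preserved under disjoint unions.
Take 3 disjoint single-world reflexive frames: each is trivially connected, but their disjoint union has 3 worlds with no edge between distinct components, so it is not connected.
So no modal formula (or set of formulas) defines exactly the connected frames.

No — not modally definable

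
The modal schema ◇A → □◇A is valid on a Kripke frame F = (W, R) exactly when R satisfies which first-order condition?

The Euclidean property

Suppose ◇A→□◇A is valid. Take Rxy, Rxz and set V(A)={y}. Then ◇A at x, so □◇A at x, so ◇A at z, so some w with Rzw has A; w=y, i.e. Rzy. By symmetry of the argument, Ryz.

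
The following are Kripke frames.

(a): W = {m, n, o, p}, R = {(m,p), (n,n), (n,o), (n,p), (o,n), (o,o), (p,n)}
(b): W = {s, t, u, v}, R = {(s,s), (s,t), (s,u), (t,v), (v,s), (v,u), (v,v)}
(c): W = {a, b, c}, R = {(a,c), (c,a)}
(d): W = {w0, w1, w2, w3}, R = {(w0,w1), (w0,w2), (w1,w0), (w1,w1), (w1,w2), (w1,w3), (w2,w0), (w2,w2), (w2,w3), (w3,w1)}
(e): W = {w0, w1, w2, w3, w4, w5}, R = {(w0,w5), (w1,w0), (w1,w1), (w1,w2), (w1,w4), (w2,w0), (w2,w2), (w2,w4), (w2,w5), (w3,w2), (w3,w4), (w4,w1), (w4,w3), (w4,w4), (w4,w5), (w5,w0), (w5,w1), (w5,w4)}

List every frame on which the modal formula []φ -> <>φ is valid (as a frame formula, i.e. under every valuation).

(a), (d), (e)

This is the axiom for seriality; its first-order frame correspondent is forall x exists y Rxy.
(a): holds.
(b): fails — world u has no successor.
(c): fails — world b has no successor.
(d): holds.
(e): holds.
Valid on: (a), (d), (e).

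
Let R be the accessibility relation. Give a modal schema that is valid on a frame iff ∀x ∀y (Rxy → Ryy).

□(□p → p)

A defining formula is □(□p → p) (the T□ axiom).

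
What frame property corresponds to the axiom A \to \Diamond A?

Reflexivity

Replacing A by ¬A and contraposing gives the equivalent schema □A → A.
Suppose □A→A is valid. At any x set V(A)={w : Rxw}. Then □A holds at x, so A holds at x, i.e. Rxx.
Conversely, any frame satisfying \forall x Rxx validates the schema.
Frame condition: \forall x Rxx.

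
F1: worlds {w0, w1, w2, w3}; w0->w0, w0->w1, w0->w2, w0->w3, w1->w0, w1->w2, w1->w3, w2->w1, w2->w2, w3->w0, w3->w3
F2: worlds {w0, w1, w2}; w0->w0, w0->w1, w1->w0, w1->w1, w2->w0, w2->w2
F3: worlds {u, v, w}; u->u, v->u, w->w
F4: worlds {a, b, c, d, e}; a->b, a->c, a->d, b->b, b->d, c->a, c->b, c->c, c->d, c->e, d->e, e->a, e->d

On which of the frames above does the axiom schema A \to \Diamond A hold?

F2

Frame correspondent (Sahlqvist): \forall x Rxx — i.e. reflexivity.
F1: fails — world w1 does not see itself.
F2: satisfies the condition.
F3: fails — world v does not see itself.
F4: fails — world a does not see itself.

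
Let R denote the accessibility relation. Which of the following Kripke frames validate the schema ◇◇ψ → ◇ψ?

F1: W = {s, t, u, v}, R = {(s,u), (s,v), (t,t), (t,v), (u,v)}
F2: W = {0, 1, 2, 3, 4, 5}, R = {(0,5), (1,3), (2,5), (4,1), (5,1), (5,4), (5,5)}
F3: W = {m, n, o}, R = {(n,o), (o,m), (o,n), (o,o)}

F1

The schema corresponds to transitivity: ∀x ∀y ∀z (Rxy ∧ Ryz → Rxz).
F1: condition met.
F2: fails — R25 and R54 but not R24.
F3: fails — Rno and Rom but not Rnm.
Valid on: F1.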